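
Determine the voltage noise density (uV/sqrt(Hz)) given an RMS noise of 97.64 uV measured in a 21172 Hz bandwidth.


Noise spectral density = Vrms / sqrt(BW).
NSD = 97.64 / sqrt(21172)
NSD = 97.64 / 145.506
NSD = 0.671 uV/sqrt(Hz)

0.671 uV/sqrt(Hz)


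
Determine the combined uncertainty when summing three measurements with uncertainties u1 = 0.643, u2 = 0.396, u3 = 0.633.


For a sum of independent quantities, uc = sqrt(u1^2 + u2^2 + u3^2).
uc = sqrt(0.643^2 + 0.396^2 + 0.633^2)
uc = sqrt(0.413449 + 0.156816 + 0.400689)
uc = 0.9854

0.9854


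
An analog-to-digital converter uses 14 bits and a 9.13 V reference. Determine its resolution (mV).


The resolution (LSB) of an ADC is Vref / 2^n.
LSB = 9.13 / 2^14
LSB = 9.13 / 16384
LSB = 0.00055725 V = 0.55725098 mV

0.55725098 mV


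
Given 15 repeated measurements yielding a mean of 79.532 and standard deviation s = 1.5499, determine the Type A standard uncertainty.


The standard uncertainty for Type A evaluation is u = s / sqrt(n).
u = 1.5499 / sqrt(15)
u = 1.5499 / 3.873
u = 0.4002

0.4002


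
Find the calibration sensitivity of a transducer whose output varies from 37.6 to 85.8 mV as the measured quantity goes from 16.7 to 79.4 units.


Sensitivity = (y2 - y1) / (x2 - x1).
S = (85.8 - 37.6) / (79.4 - 16.7)
S = 48.2 / 62.7
S = 0.7687 mV/unit

0.7687 mV/unit


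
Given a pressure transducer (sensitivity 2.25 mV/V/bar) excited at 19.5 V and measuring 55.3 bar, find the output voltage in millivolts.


Output = sensitivity * Vex * P.
Vout = 2.25 * 19.5 * 55.3
Vout = 43.875 * 55.3
Vout = 2426.29 mV

2426.29 mV


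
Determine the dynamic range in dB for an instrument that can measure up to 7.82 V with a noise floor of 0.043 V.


Dynamic range = 20 * log10(Vmax / Vnoise).
DR = 20 * log10(7.82 / 0.043)
DR = 20 * log10(181.86)
DR = 45.19 dB

45.19 dB


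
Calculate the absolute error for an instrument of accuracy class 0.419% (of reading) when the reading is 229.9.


Absolute error = (accuracy% / 100) * reading.
Error = (0.419 / 100) * 229.9
Error = 0.00419 * 229.9
Error = 0.9633

0.9633


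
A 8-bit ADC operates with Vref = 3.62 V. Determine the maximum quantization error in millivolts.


The maximum quantization error is +/- LSB/2.
LSB = Vref / 2^n = 3.62 / 256 = 0.01414063 V
Max error = LSB / 2 = 0.01414063 / 2 = 0.00707031 V
Max error = 7.0703 mV

7.0703 mV


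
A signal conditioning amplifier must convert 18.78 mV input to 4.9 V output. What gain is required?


Gain = Vout / Vin (converting to same units).
G = 4.9 V / 18.78 mV
G = 4900.0 mV / 18.78 mV
G = 260.92

260.92


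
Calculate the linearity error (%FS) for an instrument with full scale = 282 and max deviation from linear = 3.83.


Linearity error = (max deviation / full scale) * 100%.
Linearity = (3.83 / 282) * 100
Linearity = 1.358 %FS

1.358 %FS


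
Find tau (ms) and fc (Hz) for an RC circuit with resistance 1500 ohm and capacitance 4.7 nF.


Time constant: tau = R * C.
tau = 1500 * 4.70e-09 = 7.05e-06 s
tau = 0.0071 ms
Cutoff frequency: fc = 1 / (2*pi*R*C).
fc = 1 / (2*pi*7.05e-06) = 22575.17 Hz

tau = 0.0071 ms, fc = 22575.17 Hz


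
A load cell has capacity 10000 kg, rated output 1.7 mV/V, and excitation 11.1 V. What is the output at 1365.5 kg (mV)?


Vout = rated_output * Vex * (load / capacity).
Vout = 1.7 * 11.1 * (1365.5 / 10000)
Vout = 1.7 * 11.1 * 0.13655
Vout = 2.577 mV

2.577 mV


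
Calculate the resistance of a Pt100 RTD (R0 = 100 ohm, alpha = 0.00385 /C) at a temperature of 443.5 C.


The RTD equation: Rt = R0 * (1 + alpha * T).
Rt = 100 * (1 + 0.00385 * 443.5)
Rt = 100 * (1 + 1.707475)
Rt = 100 * 2.707475
Rt = 270.748 ohm

270.748 ohm


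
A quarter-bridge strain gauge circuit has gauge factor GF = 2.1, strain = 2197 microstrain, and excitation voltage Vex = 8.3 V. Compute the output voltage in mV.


Quarter bridge output: Vout = (GF * epsilon * Vex) / 4.
Vout = (2.1 * 2197e-6 * 8.3) / 4
Vout = 0.03829371 / 4 V
Vout = 0.00957343 V = 9.5734 mV

9.5734 mV


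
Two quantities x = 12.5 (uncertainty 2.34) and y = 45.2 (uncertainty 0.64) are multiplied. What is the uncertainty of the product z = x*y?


For a product z = x*y, the relative uncertainty is:
uz/z = sqrt((ux/x)^2 + (uy/y)^2)
Relative uncertainties: ux/x = 2.34/12.5 = 0.1872
uy/y = 0.64/45.2 = 0.014159
z = 12.5 * 45.2 = 565.0
uz = 565.0 * sqrt(0.1872^2 + 0.014159^2) = 106.07

106.07


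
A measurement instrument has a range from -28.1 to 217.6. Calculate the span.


Span = upper range - lower range.
Span = 217.6 - (-28.1)
Span = 245.7

245.7


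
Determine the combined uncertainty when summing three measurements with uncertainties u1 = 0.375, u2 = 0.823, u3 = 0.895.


For a sum of independent quantities, uc = sqrt(u1^2 + u2^2 + u3^2).
uc = sqrt(0.375^2 + 0.823^2 + 0.895^2)
uc = sqrt(0.140625 + 0.677329 + 0.801025)
uc = 1.2724

1.2724


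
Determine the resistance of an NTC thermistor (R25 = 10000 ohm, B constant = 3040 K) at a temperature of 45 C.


NTC thermistor equation: Rt = R25 * exp(B * (1/T - 1/T25)).
T in Kelvin: 318.15 K, T25 = 298.15 K
1/T - 1/T25 = 1/318.15 - 1/298.15 = -0.00021084
B * (1/T - 1/T25) = 3040 * -0.00021084 = -0.641
Rt = 10000 * exp(-0.641) = 5267.8 ohm

5267.8 ohm


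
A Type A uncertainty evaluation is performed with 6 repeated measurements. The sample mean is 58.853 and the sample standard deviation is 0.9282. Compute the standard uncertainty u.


The standard uncertainty for Type A evaluation is u = s / sqrt(n).
u = 0.9282 / sqrt(6)
u = 0.9282 / 2.4495
u = 0.3789

0.3789


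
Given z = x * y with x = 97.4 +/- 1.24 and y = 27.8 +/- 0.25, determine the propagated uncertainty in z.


For a product z = x*y, the relative uncertainty is:
uz/z = sqrt((ux/x)^2 + (uy/y)^2)
Relative uncertainties: ux/x = 1.24/97.4 = 0.012731
uy/y = 0.25/27.8 = 0.008993
z = 97.4 * 27.8 = 2707.7
uz = 2707.7 * sqrt(0.012731^2 + 0.008993^2) = 42.205

42.205


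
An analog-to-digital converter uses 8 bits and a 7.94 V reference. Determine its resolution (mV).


The resolution (LSB) of an ADC is Vref / 2^n.
LSB = 7.94 / 2^8
LSB = 7.94 / 256
LSB = 0.03101563 V = 31.015625 mV

31.015625 mV


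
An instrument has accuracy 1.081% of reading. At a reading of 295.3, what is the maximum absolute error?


Absolute error = (accuracy% / 100) * reading.
Error = (1.081 / 100) * 295.3
Error = 0.01081 * 295.3
Error = 3.1922

3.1922


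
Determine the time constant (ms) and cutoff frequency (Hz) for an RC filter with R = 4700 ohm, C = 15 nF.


Time constant: tau = R * C.
tau = 4700 * 1.50e-08 = 7.05e-05 s
tau = 0.0705 ms
Cutoff frequency: fc = 1 / (2*pi*R*C).
fc = 1 / (2*pi*7.05e-05) = 2257.52 Hz

tau = 0.0705 ms, fc = 2257.52 Hz


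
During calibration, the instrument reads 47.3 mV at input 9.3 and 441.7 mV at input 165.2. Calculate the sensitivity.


Sensitivity = (y2 - y1) / (x2 - x1).
S = (441.7 - 47.3) / (165.2 - 9.3)
S = 394.4 / 155.9
S = 2.5298 mV/unit

2.5298 mV/unit


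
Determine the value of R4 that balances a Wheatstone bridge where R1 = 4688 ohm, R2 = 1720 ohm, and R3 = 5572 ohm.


At balance: R1*R4 = R2*R3, so R4 = R2*R3/R1.
R4 = 1720 * 5572 / 4688
R4 = 9583840 / 4688
R4 = 2044.33 ohm

2044.33 ohm


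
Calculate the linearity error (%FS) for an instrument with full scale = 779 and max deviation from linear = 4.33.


Linearity error = (max deviation / full scale) * 100%.
Linearity = (4.33 / 779) * 100
Linearity = 0.556 %FS

0.556 %FS


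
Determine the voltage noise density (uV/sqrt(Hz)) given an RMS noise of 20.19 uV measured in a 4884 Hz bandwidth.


Noise spectral density = Vrms / sqrt(BW).
NSD = 20.19 / sqrt(4884)
NSD = 20.19 / 69.8856
NSD = 0.2889 uV/sqrt(Hz)

0.2889 uV/sqrt(Hz)


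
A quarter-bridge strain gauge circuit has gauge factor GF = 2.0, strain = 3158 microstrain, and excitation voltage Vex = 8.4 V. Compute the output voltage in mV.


Quarter bridge output: Vout = (GF * epsilon * Vex) / 4.
Vout = (2.0 * 3158e-6 * 8.4) / 4
Vout = 0.0530544 / 4 V
Vout = 0.0132636 V = 13.2636 mV

13.2636 mV


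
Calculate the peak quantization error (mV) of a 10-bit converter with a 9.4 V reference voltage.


The maximum quantization error is +/- LSB/2.
LSB = Vref / 2^n = 9.4 / 1024 = 0.00917969 V
Max error = LSB / 2 = 0.00917969 / 2 = 0.00458984 V
Max error = 4.5898 mV

4.5898 mV


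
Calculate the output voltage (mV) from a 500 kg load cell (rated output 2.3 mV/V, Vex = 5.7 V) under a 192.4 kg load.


Vout = rated_output * Vex * (load / capacity).
Vout = 2.3 * 5.7 * (192.4 / 500)
Vout = 2.3 * 5.7 * 0.3848
Vout = 5.045 mV

5.045 mV


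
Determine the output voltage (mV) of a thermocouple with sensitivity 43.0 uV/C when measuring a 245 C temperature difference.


The thermocouple output V = sensitivity * dT.
V = 43.0 uV/C * 245 C
V = 10535.0 uV
V = 10.535 mV

10.535 mV


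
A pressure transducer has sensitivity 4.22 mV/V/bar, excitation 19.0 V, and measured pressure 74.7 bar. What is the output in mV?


Output = sensitivity * Vex * P.
Vout = 4.22 * 19.0 * 74.7
Vout = 80.18 * 74.7
Vout = 5989.45 mV

5989.45 mV


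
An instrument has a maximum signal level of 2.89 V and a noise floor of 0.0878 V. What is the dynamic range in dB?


Dynamic range = 20 * log10(Vmax / Vnoise).
DR = 20 * log10(2.89 / 0.0878)
DR = 20 * log10(32.92)
DR = 30.35 dB

30.35 dB


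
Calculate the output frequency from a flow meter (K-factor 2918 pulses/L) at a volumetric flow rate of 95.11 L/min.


Frequency = K * Q / 60 (converting L/min to L/s).
f = 2918 * 95.11 / 60
f = 277530.98 / 60
f = 4625.52 Hz

4625.52 Hz


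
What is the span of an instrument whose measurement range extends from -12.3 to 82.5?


Span = upper range - lower range.
Span = 82.5 - (-12.3)
Span = 94.8

94.8


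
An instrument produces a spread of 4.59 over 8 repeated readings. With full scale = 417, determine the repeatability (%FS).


Repeatability = (spread / full scale) * 100%.
R = (4.59 / 417) * 100
R = 1.101 %FS

1.101 %FS


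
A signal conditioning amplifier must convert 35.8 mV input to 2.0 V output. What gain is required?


Gain = Vout / Vin (converting to same units).
G = 2.0 V / 35.8 mV
G = 2000.0 mV / 35.8 mV
G = 55.87

55.87


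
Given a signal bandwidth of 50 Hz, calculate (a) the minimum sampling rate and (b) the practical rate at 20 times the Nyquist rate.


By Nyquist theorem, fs_min = 2 * fmax.
fs_min = 2 * 50 = 100 Hz
Practical rate = 20 * fs_min = 20 * 100 = 2000 Hz

fs_min = 100 Hz, fs_practical = 2000 Hz


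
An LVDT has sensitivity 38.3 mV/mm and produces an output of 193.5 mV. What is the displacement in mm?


Displacement = Vout / sensitivity.
d = 193.5 / 38.3
d = 5.052 mm

5.052 mm


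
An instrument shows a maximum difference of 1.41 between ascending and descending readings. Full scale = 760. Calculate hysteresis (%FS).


Hysteresis = (max difference / full scale) * 100%.
H = (1.41 / 760) * 100
H = 0.186 %FS

0.186 %FS


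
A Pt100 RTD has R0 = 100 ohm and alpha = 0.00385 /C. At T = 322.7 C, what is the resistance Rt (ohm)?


The RTD equation: Rt = R0 * (1 + alpha * T).
Rt = 100 * (1 + 0.00385 * 322.7)
Rt = 100 * (1 + 1.242395)
Rt = 100 * 2.242395
Rt = 224.24 ohm

224.24 ohm


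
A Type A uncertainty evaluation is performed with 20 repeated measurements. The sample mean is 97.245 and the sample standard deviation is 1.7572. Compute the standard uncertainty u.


The standard uncertainty for Type A evaluation is u = s / sqrt(n).
u = 1.7572 / sqrt(20)
u = 1.7572 / 4.4721
u = 0.3929

0.3929


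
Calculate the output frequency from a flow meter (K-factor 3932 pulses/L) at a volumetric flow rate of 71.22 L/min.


Frequency = K * Q / 60 (converting L/min to L/s).
f = 3932 * 71.22 / 60
f = 280037.04 / 60
f = 4667.28 Hz

4667.28 Hz


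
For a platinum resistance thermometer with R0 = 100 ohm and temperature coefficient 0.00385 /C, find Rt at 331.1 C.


The RTD equation: Rt = R0 * (1 + alpha * T).
Rt = 100 * (1 + 0.00385 * 331.1)
Rt = 100 * (1 + 1.274735)
Rt = 100 * 2.274735
Rt = 227.474 ohm

227.474 ohm


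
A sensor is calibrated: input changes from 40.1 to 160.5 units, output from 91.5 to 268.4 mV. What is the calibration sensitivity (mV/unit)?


Sensitivity = (y2 - y1) / (x2 - x1).
S = (268.4 - 91.5) / (160.5 - 40.1)
S = 176.9 / 120.4
S = 1.4693 mV/unit

1.4693 mV/unit


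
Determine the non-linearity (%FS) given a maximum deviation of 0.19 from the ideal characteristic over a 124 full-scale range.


Linearity error = (max deviation / full scale) * 100%.
Linearity = (0.19 / 124) * 100
Linearity = 0.153 %FS

0.153 %FS


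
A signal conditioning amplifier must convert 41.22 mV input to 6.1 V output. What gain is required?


Gain = Vout / Vin (converting to same units).
G = 6.1 V / 41.22 mV
G = 6100.0 mV / 41.22 mV
G = 147.99

147.99


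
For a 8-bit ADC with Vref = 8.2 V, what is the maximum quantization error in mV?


The maximum quantization error is +/- LSB/2.
LSB = Vref / 2^n = 8.2 / 256 = 0.03203125 V
Max error = LSB / 2 = 0.03203125 / 2 = 0.01601562 V
Max error = 16.0156 mV

16.0156 mV


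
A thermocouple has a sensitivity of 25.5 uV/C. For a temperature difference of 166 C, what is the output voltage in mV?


The thermocouple output V = sensitivity * dT.
V = 25.5 uV/C * 166 C
V = 4233.0 uV
V = 4.233 mV

4.233 mV


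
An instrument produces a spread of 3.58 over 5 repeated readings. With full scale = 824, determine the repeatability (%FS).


Repeatability = (spread / full scale) * 100%.
R = (3.58 / 824) * 100
R = 0.434 %FS

0.434 %FS


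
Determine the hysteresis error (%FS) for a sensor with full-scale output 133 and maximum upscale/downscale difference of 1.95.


Hysteresis = (max difference / full scale) * 100%.
H = (1.95 / 133) * 100
H = 1.466 %FS

1.466 %FS


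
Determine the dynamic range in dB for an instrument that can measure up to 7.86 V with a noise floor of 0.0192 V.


Dynamic range = 20 * log10(Vmax / Vnoise).
DR = 20 * log10(7.86 / 0.0192)
DR = 20 * log10(409.38)
DR = 52.24 dB

52.24 dB


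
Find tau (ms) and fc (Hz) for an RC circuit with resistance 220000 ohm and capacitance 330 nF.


Time constant: tau = R * C.
tau = 220000 * 3.30e-07 = 0.0726 s
tau = 72.6 ms
Cutoff frequency: fc = 1 / (2*pi*R*C).
fc = 1 / (2*pi*0.0726) = 2.19 Hz

tau = 72.6 ms, fc = 2.19 Hz


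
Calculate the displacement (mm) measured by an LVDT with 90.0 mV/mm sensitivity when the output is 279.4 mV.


Displacement = Vout / sensitivity.
d = 279.4 / 90.0
d = 3.104 mm

3.104 mm


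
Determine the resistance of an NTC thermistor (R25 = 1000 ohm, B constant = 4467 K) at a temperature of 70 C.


NTC thermistor equation: Rt = R25 * exp(B * (1/T - 1/T25)).
T in Kelvin: 343.15 K, T25 = 298.15 K
1/T - 1/T25 = 1/343.15 - 1/298.15 = -0.00043984
B * (1/T - 1/T25) = 4467 * -0.00043984 = -1.9648
Rt = 1000 * exp(-1.9648) = 140.2 ohm

140.2 ohm


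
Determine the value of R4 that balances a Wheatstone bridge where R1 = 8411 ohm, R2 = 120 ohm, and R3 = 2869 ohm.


At balance: R1*R4 = R2*R3, so R4 = R2*R3/R1.
R4 = 120 * 2869 / 8411
R4 = 344280 / 8411
R4 = 40.93 ohm

40.93 ohm


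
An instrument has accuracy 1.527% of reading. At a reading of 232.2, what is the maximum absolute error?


Absolute error = (accuracy% / 100) * reading.
Error = (1.527 / 100) * 232.2
Error = 0.01527 * 232.2
Error = 3.5457

3.5457


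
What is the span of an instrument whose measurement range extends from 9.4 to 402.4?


Span = upper range - lower range.
Span = 402.4 - (9.4)
Span = 393.0

393.0


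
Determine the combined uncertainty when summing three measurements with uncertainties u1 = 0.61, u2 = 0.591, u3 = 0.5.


For a sum of independent quantities, uc = sqrt(u1^2 + u2^2 + u3^2).
uc = sqrt(0.61^2 + 0.591^2 + 0.5^2)
uc = sqrt(0.3721 + 0.349281 + 0.25)
uc = 0.9856

0.9856


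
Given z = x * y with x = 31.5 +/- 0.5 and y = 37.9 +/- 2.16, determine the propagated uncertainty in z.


For a product z = x*y, the relative uncertainty is:
uz/z = sqrt((ux/x)^2 + (uy/y)^2)
Relative uncertainties: ux/x = 0.5/31.5 = 0.015873
uy/y = 2.16/37.9 = 0.056992
z = 31.5 * 37.9 = 1193.8
uz = 1193.8 * sqrt(0.015873^2 + 0.056992^2) = 70.63

70.63


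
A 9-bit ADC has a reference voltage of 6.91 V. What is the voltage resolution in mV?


The resolution (LSB) of an ADC is Vref / 2^n.
LSB = 6.91 / 2^9
LSB = 6.91 / 512
LSB = 0.01349609 V = 13.49609375 mV

13.49609375 mV


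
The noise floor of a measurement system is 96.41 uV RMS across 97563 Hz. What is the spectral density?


Noise spectral density = Vrms / sqrt(BW).
NSD = 96.41 / sqrt(97563)
NSD = 96.41 / 312.3508
NSD = 0.3087 uV/sqrt(Hz)

0.3087 uV/sqrt(Hz)


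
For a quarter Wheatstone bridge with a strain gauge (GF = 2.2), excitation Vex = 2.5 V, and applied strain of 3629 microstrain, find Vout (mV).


Quarter bridge output: Vout = (GF * epsilon * Vex) / 4.
Vout = (2.2 * 3629e-6 * 2.5) / 4
Vout = 0.0199595 / 4 V
Vout = 0.00498988 V = 4.9899 mV

4.9899 mV


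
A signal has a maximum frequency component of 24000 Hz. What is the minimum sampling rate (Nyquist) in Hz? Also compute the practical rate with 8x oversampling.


By Nyquist theorem, fs_min = 2 * fmax.
fs_min = 2 * 24000 = 48000 Hz
Practical rate = 8 * fs_min = 8 * 48000 = 384000 Hz

fs_min = 48000 Hz, fs_practical = 384000 Hz


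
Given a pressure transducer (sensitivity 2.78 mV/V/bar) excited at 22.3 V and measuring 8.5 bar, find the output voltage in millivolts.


Output = sensitivity * Vex * P.
Vout = 2.78 * 22.3 * 8.5
Vout = 61.994 * 8.5
Vout = 526.95 mV

526.95 mV


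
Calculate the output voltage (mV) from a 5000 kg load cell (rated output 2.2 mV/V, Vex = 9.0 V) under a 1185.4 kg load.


Vout = rated_output * Vex * (load / capacity).
Vout = 2.2 * 9.0 * (1185.4 / 5000)
Vout = 2.2 * 9.0 * 0.23708
Vout = 4.694 mV

4.694 mV


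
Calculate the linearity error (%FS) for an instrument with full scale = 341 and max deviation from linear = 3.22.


Linearity error = (max deviation / full scale) * 100%.
Linearity = (3.22 / 341) * 100
Linearity = 0.944 %FS

0.944 %FS


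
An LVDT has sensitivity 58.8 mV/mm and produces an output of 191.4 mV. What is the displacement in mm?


Displacement = Vout / sensitivity.
d = 191.4 / 58.8
d = 3.255 mm

3.255 mm


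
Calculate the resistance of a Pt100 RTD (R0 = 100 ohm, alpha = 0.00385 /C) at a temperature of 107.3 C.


The RTD equation: Rt = R0 * (1 + alpha * T).
Rt = 100 * (1 + 0.00385 * 107.3)
Rt = 100 * (1 + 0.413105)
Rt = 100 * 1.413105
Rt = 141.311 ohm

141.311 ohm


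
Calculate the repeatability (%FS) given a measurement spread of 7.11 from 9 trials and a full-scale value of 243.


Repeatability = (spread / full scale) * 100%.
R = (7.11 / 243) * 100
R = 2.926 %FS

2.926 %FS


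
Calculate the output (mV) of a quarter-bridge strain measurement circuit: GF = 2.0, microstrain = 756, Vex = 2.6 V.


Quarter bridge output: Vout = (GF * epsilon * Vex) / 4.
Vout = (2.0 * 756e-6 * 2.6) / 4
Vout = 0.0039312 / 4 V
Vout = 0.0009828 V = 0.9828 mV

0.9828 mV


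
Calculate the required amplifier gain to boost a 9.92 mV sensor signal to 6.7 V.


Gain = Vout / Vin (converting to same units).
G = 6.7 V / 9.92 mV
G = 6700.0 mV / 9.92 mV
G = 675.4

675.4


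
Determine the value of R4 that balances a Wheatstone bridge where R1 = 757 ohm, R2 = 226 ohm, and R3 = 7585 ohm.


At balance: R1*R4 = R2*R3, so R4 = R2*R3/R1.
R4 = 226 * 7585 / 757
R4 = 1714210 / 757
R4 = 2264.48 ohm

2264.48 ohm


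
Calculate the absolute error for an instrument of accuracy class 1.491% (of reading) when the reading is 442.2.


Absolute error = (accuracy% / 100) * reading.
Error = (1.491 / 100) * 442.2
Error = 0.01491 * 442.2
Error = 6.5932

6.5932


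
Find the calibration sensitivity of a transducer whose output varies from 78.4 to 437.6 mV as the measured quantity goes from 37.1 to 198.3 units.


Sensitivity = (y2 - y1) / (x2 - x1).
S = (437.6 - 78.4) / (198.3 - 37.1)
S = 359.2 / 161.2
S = 2.2283 mV/unit

2.2283 mV/unit


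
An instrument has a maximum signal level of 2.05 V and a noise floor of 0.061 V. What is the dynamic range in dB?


Dynamic range = 20 * log10(Vmax / Vnoise).
DR = 20 * log10(2.05 / 0.061)
DR = 20 * log10(33.61)
DR = 30.53 dB

30.53 dB


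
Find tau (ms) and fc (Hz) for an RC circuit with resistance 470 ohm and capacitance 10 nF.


Time constant: tau = R * C.
tau = 470 * 1.00e-08 = 4.7e-06 s
tau = 0.0047 ms
Cutoff frequency: fc = 1 / (2*pi*R*C).
fc = 1 / (2*pi*4.7e-06) = 33862.75 Hz

tau = 0.0047 ms, fc = 33862.75 Hz


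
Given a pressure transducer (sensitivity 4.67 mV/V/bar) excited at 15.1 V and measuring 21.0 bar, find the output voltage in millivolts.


Output = sensitivity * Vex * P.
Vout = 4.67 * 15.1 * 21.0
Vout = 70.517 * 21.0
Vout = 1480.86 mV

1480.86 mV


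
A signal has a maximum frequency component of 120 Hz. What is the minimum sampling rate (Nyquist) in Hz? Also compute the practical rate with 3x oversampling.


By Nyquist theorem, fs_min = 2 * fmax.
fs_min = 2 * 120 = 240 Hz
Practical rate = 3 * fs_min = 3 * 240 = 720 Hz

fs_min = 240 Hz, fs_practical = 720 Hz


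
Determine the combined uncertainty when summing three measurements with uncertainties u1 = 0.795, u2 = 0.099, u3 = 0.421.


For a sum of independent quantities, uc = sqrt(u1^2 + u2^2 + u3^2).
uc = sqrt(0.795^2 + 0.099^2 + 0.421^2)
uc = sqrt(0.632025 + 0.009801 + 0.177241)
uc = 0.905

0.905


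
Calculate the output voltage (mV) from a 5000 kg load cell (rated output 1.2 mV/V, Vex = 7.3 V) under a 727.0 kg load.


Vout = rated_output * Vex * (load / capacity).
Vout = 1.2 * 7.3 * (727.0 / 5000)
Vout = 1.2 * 7.3 * 0.1454
Vout = 1.274 mV

1.274 mV


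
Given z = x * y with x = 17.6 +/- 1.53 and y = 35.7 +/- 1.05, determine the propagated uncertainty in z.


For a product z = x*y, the relative uncertainty is:
uz/z = sqrt((ux/x)^2 + (uy/y)^2)
Relative uncertainties: ux/x = 1.53/17.6 = 0.086932
uy/y = 1.05/35.7 = 0.029412
z = 17.6 * 35.7 = 628.3
uz = 628.3 * sqrt(0.086932^2 + 0.029412^2) = 57.663

57.663


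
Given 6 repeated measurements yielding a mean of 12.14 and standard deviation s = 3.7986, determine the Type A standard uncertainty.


The standard uncertainty for Type A evaluation is u = s / sqrt(n).
u = 3.7986 / sqrt(6)
u = 3.7986 / 2.4495
u = 1.5508

1.5508


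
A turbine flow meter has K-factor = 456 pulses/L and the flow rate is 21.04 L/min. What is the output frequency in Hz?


Frequency = K * Q / 60 (converting L/min to L/s).
f = 456 * 21.04 / 60
f = 9594.24 / 60
f = 159.9 Hz

159.9 Hz


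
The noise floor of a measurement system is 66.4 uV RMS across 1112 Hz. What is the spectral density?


Noise spectral density = Vrms / sqrt(BW).
NSD = 66.4 / sqrt(1112)
NSD = 66.4 / 33.3467
NSD = 1.9912 uV/sqrt(Hz)

1.9912 uV/sqrt(Hz)


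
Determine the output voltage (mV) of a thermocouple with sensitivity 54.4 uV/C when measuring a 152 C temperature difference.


The thermocouple output V = sensitivity * dT.
V = 54.4 uV/C * 152 C
V = 8268.8 uV
V = 8.269 mV

8.269 mV


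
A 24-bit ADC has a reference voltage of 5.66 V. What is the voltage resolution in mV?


The resolution (LSB) of an ADC is Vref / 2^n.
LSB = 5.66 / 2^24
LSB = 5.66 / 16777216
LSB = 3.4e-07 V = 0.00033736 mV

0.00033736 mV


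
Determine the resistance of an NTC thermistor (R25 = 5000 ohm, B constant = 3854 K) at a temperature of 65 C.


NTC thermistor equation: Rt = R25 * exp(B * (1/T - 1/T25)).
T in Kelvin: 338.15 K, T25 = 298.15 K
1/T - 1/T25 = 1/338.15 - 1/298.15 = -0.00039675
B * (1/T - 1/T25) = 3854 * -0.00039675 = -1.5291
Rt = 5000 * exp(-1.5291) = 1083.7 ohm

1083.7 ohm


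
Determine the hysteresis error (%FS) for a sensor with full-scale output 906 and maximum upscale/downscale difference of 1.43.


Hysteresis = (max difference / full scale) * 100%.
H = (1.43 / 906) * 100
H = 0.158 %FS

0.158 %FS


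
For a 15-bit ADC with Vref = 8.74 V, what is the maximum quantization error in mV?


The maximum quantization error is +/- LSB/2.
LSB = Vref / 2^n = 8.74 / 32768 = 0.00026672 V
Max error = LSB / 2 = 0.00026672 / 2 = 0.00013336 V
Max error = 0.1334 mV

0.1334 mV


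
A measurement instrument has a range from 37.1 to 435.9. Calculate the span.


Span = upper range - lower range.
Span = 435.9 - (37.1)
Span = 398.8

398.8


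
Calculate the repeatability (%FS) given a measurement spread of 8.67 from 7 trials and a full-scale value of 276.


Repeatability = (spread / full scale) * 100%.
R = (8.67 / 276) * 100
R = 3.141 %FS

3.141 %FS


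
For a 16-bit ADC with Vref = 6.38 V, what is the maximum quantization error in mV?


The maximum quantization error is +/- LSB/2.
LSB = Vref / 2^n = 6.38 / 65536 = 9.735e-05 V
Max error = LSB / 2 = 9.735e-05 / 2 = 4.868e-05 V
Max error = 0.0487 mV

0.0487 mV


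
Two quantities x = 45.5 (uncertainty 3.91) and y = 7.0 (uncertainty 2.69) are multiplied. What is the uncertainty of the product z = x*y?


For a product z = x*y, the relative uncertainty is:
uz/z = sqrt((ux/x)^2 + (uy/y)^2)
Relative uncertainties: ux/x = 3.91/45.5 = 0.085934
uy/y = 2.69/7.0 = 0.384286
z = 45.5 * 7.0 = 318.5
uz = 318.5 * sqrt(0.085934^2 + 0.384286^2) = 125.418

125.418


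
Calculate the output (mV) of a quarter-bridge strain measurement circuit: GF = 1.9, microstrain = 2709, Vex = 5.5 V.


Quarter bridge output: Vout = (GF * epsilon * Vex) / 4.
Vout = (1.9 * 2709e-6 * 5.5) / 4
Vout = 0.02830905 / 4 V
Vout = 0.00707726 V = 7.0773 mV

7.0773 mV


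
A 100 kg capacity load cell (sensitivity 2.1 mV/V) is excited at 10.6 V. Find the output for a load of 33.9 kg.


Vout = rated_output * Vex * (load / capacity).
Vout = 2.1 * 10.6 * (33.9 / 100)
Vout = 2.1 * 10.6 * 0.339
Vout = 7.546 mV

7.546 mV


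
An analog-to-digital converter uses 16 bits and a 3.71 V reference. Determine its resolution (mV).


The resolution (LSB) of an ADC is Vref / 2^n.
LSB = 3.71 / 2^16
LSB = 3.71 / 65536
LSB = 5.661e-05 V = 0.05661011 mV

0.05661011 mV


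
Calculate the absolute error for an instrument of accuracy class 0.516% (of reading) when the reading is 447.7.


Absolute error = (accuracy% / 100) * reading.
Error = (0.516 / 100) * 447.7
Error = 0.00516 * 447.7
Error = 2.3101

2.3101


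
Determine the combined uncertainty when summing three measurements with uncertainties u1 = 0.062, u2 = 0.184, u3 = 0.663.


For a sum of independent quantities, uc = sqrt(u1^2 + u2^2 + u3^2).
uc = sqrt(0.062^2 + 0.184^2 + 0.663^2)
uc = sqrt(0.003844 + 0.033856 + 0.439569)
uc = 0.6908

0.6908


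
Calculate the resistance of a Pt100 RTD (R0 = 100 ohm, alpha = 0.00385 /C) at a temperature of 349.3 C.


The RTD equation: Rt = R0 * (1 + alpha * T).
Rt = 100 * (1 + 0.00385 * 349.3)
Rt = 100 * (1 + 1.344805)
Rt = 100 * 2.344805
Rt = 234.481 ohm

234.481 ohm


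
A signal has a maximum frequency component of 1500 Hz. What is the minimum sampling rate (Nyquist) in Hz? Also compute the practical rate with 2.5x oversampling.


By Nyquist theorem, fs_min = 2 * fmax.
fs_min = 2 * 1500 = 3000 Hz
Practical rate = 2.5 * fs_min = 2.5 * 3000 = 7500 Hz

fs_min = 3000 Hz, fs_practical = 7500 Hz


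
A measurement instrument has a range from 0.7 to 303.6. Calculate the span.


Span = upper range - lower range.
Span = 303.6 - (0.7)
Span = 302.9

302.9


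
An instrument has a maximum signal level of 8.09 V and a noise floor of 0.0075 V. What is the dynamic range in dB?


Dynamic range = 20 * log10(Vmax / Vnoise).
DR = 20 * log10(8.09 / 0.0075)
DR = 20 * log10(1078.67)
DR = 60.66 dB

60.66 dB


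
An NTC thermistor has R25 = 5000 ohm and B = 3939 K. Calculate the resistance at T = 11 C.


NTC thermistor equation: Rt = R25 * exp(B * (1/T - 1/T25)).
T in Kelvin: 284.15 K, T25 = 298.15 K
1/T - 1/T25 = 1/284.15 - 1/298.15 = 0.00016525
B * (1/T - 1/T25) = 3939 * 0.00016525 = 0.6509
Rt = 5000 * exp(0.6509) = 9586.6 ohm

9586.6 ohm


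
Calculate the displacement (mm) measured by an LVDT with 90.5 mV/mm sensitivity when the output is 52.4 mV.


Displacement = Vout / sensitivity.
d = 52.4 / 90.5
d = 0.579 mm

0.579 mm


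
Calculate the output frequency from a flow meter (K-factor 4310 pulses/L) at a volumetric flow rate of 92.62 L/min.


Frequency = K * Q / 60 (converting L/min to L/s).
f = 4310 * 92.62 / 60
f = 399192.2 / 60
f = 6653.2 Hz

6653.2 Hz


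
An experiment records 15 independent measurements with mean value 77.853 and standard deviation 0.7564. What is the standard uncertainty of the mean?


The standard uncertainty for Type A evaluation is u = s / sqrt(n).
u = 0.7564 / sqrt(15)
u = 0.7564 / 3.873
u = 0.1953

0.1953


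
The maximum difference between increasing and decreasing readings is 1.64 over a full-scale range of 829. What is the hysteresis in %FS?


Hysteresis = (max difference / full scale) * 100%.
H = (1.64 / 829) * 100
H = 0.198 %FS

0.198 %FS


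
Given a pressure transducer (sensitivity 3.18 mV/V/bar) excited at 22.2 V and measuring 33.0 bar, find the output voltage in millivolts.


Output = sensitivity * Vex * P.
Vout = 3.18 * 22.2 * 33.0
Vout = 70.596 * 33.0
Vout = 2329.67 mV

2329.67 mV


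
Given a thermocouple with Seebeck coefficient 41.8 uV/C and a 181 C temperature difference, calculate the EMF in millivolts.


The thermocouple output V = sensitivity * dT.
V = 41.8 uV/C * 181 C
V = 7565.8 uV
V = 7.566 mV

7.566 mV


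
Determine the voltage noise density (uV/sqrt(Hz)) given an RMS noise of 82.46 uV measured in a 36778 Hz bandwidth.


Noise spectral density = Vrms / sqrt(BW).
NSD = 82.46 / sqrt(36778)
NSD = 82.46 / 191.7759
NSD = 0.43 uV/sqrt(Hz)

0.43 uV/sqrt(Hz)


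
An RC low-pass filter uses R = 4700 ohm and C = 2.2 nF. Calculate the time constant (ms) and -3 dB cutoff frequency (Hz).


Time constant: tau = R * C.
tau = 4700 * 2.20e-09 = 1.034e-05 s
tau = 0.0103 ms
Cutoff frequency: fc = 1 / (2*pi*R*C).
fc = 1 / (2*pi*1.034e-05) = 15392.16 Hz

tau = 0.0103 ms, fc = 15392.16 Hz


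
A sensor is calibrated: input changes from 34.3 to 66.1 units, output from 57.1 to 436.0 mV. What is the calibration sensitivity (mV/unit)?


Sensitivity = (y2 - y1) / (x2 - x1).
S = (436.0 - 57.1) / (66.1 - 34.3)
S = 378.9 / 31.8
S = 11.9151 mV/unit

11.9151 mV/unit


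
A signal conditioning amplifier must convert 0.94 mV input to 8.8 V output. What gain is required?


Gain = Vout / Vin (converting to same units).
G = 8.8 V / 0.94 mV
G = 8800.0 mV / 0.94 mV
G = 9361.7

9361.7


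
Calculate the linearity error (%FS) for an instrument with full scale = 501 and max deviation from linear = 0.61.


Linearity error = (max deviation / full scale) * 100%.
Linearity = (0.61 / 501) * 100
Linearity = 0.122 %FS

0.122 %FS


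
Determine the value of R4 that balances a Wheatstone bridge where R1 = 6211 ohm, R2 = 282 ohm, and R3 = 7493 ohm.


At balance: R1*R4 = R2*R3, so R4 = R2*R3/R1.
R4 = 282 * 7493 / 6211
R4 = 2113026 / 6211
R4 = 340.21 ohm

340.21 ohm


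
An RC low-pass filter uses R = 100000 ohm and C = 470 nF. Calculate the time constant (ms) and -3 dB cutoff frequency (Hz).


Time constant: tau = R * C.
tau = 100000 * 4.70e-07 = 0.047 s
tau = 47.0 ms
Cutoff frequency: fc = 1 / (2*pi*R*C).
fc = 1 / (2*pi*0.047) = 3.39 Hz

tau = 47.0 ms, fc = 3.39 Hz


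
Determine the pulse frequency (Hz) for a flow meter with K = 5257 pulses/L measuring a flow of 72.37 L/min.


Frequency = K * Q / 60 (converting L/min to L/s).
f = 5257 * 72.37 / 60
f = 380449.09 / 60
f = 6340.82 Hz

6340.82 Hz


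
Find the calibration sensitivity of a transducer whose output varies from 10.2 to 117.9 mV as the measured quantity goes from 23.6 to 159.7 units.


Sensitivity = (y2 - y1) / (x2 - x1).
S = (117.9 - 10.2) / (159.7 - 23.6)
S = 107.7 / 136.1
S = 0.7913 mV/unit

0.7913 mV/unit


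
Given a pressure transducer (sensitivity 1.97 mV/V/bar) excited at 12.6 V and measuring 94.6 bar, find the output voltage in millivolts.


Output = sensitivity * Vex * P.
Vout = 1.97 * 12.6 * 94.6
Vout = 24.822 * 94.6
Vout = 2348.16 mV

2348.16 mV


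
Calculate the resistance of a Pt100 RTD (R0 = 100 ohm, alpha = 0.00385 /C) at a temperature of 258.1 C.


The RTD equation: Rt = R0 * (1 + alpha * T).
Rt = 100 * (1 + 0.00385 * 258.1)
Rt = 100 * (1 + 0.993685)
Rt = 100 * 1.993685
Rt = 199.369 ohm

199.369 ohm


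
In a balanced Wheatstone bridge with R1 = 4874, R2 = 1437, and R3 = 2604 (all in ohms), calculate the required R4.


At balance: R1*R4 = R2*R3, so R4 = R2*R3/R1.
R4 = 1437 * 2604 / 4874
R4 = 3741948 / 4874
R4 = 767.74 ohm

767.74 ohm


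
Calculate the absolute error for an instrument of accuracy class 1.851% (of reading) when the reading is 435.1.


Absolute error = (accuracy% / 100) * reading.
Error = (1.851 / 100) * 435.1
Error = 0.01851 * 435.1
Error = 8.0537

8.0537


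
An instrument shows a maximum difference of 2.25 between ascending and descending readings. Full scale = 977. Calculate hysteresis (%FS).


Hysteresis = (max difference / full scale) * 100%.
H = (2.25 / 977) * 100
H = 0.23 %FS

0.23 %FS


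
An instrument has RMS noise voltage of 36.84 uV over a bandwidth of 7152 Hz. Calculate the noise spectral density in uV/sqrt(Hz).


Noise spectral density = Vrms / sqrt(BW).
NSD = 36.84 / sqrt(7152)
NSD = 36.84 / 84.5695
NSD = 0.4356 uV/sqrt(Hz)

0.4356 uV/sqrt(Hz)


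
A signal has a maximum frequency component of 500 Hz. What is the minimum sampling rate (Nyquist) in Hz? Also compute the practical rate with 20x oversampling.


By Nyquist theorem, fs_min = 2 * fmax.
fs_min = 2 * 500 = 1000 Hz
Practical rate = 20 * fs_min = 20 * 1000 = 20000 Hz

fs_min = 1000 Hz, fs_practical = 20000 Hz


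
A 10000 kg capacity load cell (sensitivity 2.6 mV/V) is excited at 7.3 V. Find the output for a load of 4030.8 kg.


Vout = rated_output * Vex * (load / capacity).
Vout = 2.6 * 7.3 * (4030.8 / 10000)
Vout = 2.6 * 7.3 * 0.40308
Vout = 7.65 mV

7.65 mV


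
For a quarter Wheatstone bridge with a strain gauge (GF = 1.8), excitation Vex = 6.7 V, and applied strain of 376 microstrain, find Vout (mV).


Quarter bridge output: Vout = (GF * epsilon * Vex) / 4.
Vout = (1.8 * 376e-6 * 6.7) / 4
Vout = 0.00453456 / 4 V
Vout = 0.00113364 V = 1.1336 mV

1.1336 mV


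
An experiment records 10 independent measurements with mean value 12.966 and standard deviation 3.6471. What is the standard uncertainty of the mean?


The standard uncertainty for Type A evaluation is u = s / sqrt(n).
u = 3.6471 / sqrt(10)
u = 3.6471 / 3.1623
u = 1.1533

1.1533


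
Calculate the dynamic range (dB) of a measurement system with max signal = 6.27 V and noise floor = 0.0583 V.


Dynamic range = 20 * log10(Vmax / Vnoise).
DR = 20 * log10(6.27 / 0.0583)
DR = 20 * log10(107.55)
DR = 40.63 dB

40.63 dB


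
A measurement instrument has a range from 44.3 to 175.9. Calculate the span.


Span = upper range - lower range.
Span = 175.9 - (44.3)
Span = 131.6

131.6


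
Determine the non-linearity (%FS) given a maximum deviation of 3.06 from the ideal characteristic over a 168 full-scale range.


Linearity error = (max deviation / full scale) * 100%.
Linearity = (3.06 / 168) * 100
Linearity = 1.821 %FS

1.821 %FS


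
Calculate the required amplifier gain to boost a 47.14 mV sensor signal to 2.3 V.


Gain = Vout / Vin (converting to same units).
G = 2.3 V / 47.14 mV
G = 2300.0 mV / 47.14 mV
G = 48.79

48.79


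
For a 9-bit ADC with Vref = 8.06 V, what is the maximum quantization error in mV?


The maximum quantization error is +/- LSB/2.
LSB = Vref / 2^n = 8.06 / 512 = 0.01574219 V
Max error = LSB / 2 = 0.01574219 / 2 = 0.00787109 V
Max error = 7.8711 mV

7.8711 mV


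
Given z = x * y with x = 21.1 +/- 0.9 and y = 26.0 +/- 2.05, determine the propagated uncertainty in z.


For a product z = x*y, the relative uncertainty is:
uz/z = sqrt((ux/x)^2 + (uy/y)^2)
Relative uncertainties: ux/x = 0.9/21.1 = 0.042654
uy/y = 2.05/26.0 = 0.078846
z = 21.1 * 26.0 = 548.6
uz = 548.6 * sqrt(0.042654^2 + 0.078846^2) = 49.179

49.179


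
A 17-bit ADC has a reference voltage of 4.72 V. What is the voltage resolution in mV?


The resolution (LSB) of an ADC is Vref / 2^n.
LSB = 4.72 / 2^17
LSB = 4.72 / 131072
LSB = 3.601e-05 V = 0.03601074 mV

0.03601074 mV


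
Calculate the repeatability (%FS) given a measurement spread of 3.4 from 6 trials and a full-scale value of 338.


Repeatability = (spread / full scale) * 100%.
R = (3.4 / 338) * 100
R = 1.006 %FS

1.006 %FS


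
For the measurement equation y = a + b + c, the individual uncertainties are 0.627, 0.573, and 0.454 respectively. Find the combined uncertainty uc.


For a sum of independent quantities, uc = sqrt(u1^2 + u2^2 + u3^2).
uc = sqrt(0.627^2 + 0.573^2 + 0.454^2)
uc = sqrt(0.393129 + 0.328329 + 0.206116)
uc = 0.9631

0.9631


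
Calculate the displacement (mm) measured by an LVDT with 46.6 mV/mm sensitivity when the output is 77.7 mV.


Displacement = Vout / sensitivity.
d = 77.7 / 46.6
d = 1.667 mm

1.667 mm


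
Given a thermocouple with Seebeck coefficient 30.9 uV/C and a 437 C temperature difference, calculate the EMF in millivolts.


The thermocouple output V = sensitivity * dT.
V = 30.9 uV/C * 437 C
V = 13503.3 uV
V = 13.503 mV

13.503 mV


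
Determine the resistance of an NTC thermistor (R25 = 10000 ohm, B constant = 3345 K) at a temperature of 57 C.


NTC thermistor equation: Rt = R25 * exp(B * (1/T - 1/T25)).
T in Kelvin: 330.15 K, T25 = 298.15 K
1/T - 1/T25 = 1/330.15 - 1/298.15 = -0.00032509
B * (1/T - 1/T25) = 3345 * -0.00032509 = -1.0874
Rt = 10000 * exp(-1.0874) = 3370.8 ohm

3370.8 ohm


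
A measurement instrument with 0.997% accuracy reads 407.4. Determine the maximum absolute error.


Absolute error = (accuracy% / 100) * reading.
Error = (0.997 / 100) * 407.4
Error = 0.00997 * 407.4
Error = 4.0618

4.0618


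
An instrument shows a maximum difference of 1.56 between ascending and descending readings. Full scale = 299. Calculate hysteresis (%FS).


Hysteresis = (max difference / full scale) * 100%.
H = (1.56 / 299) * 100
H = 0.522 %FS

0.522 %FS


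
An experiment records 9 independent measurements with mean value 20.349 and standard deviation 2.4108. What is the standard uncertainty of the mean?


The standard uncertainty for Type A evaluation is u = s / sqrt(n).
u = 2.4108 / sqrt(9)
u = 2.4108 / 3.0
u = 0.8036

0.8036


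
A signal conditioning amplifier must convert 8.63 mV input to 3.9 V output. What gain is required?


Gain = Vout / Vin (converting to same units).
G = 3.9 V / 8.63 mV
G = 3900.0 mV / 8.63 mV
G = 451.91

451.91


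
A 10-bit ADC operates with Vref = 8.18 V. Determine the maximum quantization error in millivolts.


The maximum quantization error is +/- LSB/2.
LSB = Vref / 2^n = 8.18 / 1024 = 0.00798828 V
Max error = LSB / 2 = 0.00798828 / 2 = 0.00399414 V
Max error = 3.9941 mV

3.9941 mV


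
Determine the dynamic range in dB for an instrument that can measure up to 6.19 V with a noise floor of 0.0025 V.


Dynamic range = 20 * log10(Vmax / Vnoise).
DR = 20 * log10(6.19 / 0.0025)
DR = 20 * log10(2476.0)
DR = 67.88 dB

67.88 dB


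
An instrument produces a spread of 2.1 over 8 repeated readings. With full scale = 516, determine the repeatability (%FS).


Repeatability = (spread / full scale) * 100%.
R = (2.1 / 516) * 100
R = 0.407 %FS

0.407 %FS


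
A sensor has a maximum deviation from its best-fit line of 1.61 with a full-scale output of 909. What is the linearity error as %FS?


Linearity error = (max deviation / full scale) * 100%.
Linearity = (1.61 / 909) * 100
Linearity = 0.177 %FS

0.177 %FS


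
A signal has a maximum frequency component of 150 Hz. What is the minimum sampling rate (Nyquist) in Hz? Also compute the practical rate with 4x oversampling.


By Nyquist theorem, fs_min = 2 * fmax.
fs_min = 2 * 150 = 300 Hz
Practical rate = 4 * fs_min = 4 * 300 = 1200 Hz

fs_min = 300 Hz, fs_practical = 1200 Hz
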